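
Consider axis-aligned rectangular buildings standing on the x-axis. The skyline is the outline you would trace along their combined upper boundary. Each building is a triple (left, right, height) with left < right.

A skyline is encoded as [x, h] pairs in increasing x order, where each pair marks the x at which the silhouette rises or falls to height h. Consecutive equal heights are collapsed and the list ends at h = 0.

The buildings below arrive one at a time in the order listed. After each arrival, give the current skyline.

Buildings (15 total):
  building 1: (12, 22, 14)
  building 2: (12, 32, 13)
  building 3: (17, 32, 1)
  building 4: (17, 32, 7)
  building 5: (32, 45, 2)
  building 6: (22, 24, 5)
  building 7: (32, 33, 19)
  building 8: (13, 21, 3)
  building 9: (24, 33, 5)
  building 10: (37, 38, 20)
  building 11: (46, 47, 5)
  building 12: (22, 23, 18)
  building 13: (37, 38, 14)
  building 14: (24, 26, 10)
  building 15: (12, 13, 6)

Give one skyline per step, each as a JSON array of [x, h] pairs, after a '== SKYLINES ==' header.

== SKYLINES ==
[[12,14],[22,0]]
[[12,14],[22,13],[32,0]]
[[12,14],[22,13],[32,0]]
[[12,14],[22,13],[32,0]]
[[12,14],[22,13],[32,2],[45,0]]
[[12,14],[22,13],[32,2],[45,0]]
[[12,14],[22,13],[32,19],[33,2],[45,0]]
[[12,14],[22,13],[32,19],[33,2],[45,0]]
[[12,14],[22,13],[32,19],[33,2],[45,0]]
[[12,14],[22,13],[32,19],[33,2],[37,20],[38,2],[45,0]]
[[12,14],[22,13],[32,19],[33,2],[37,20],[38,2],[45,0],[46,5],[47,0]]
[[12,14],[22,18],[23,13],[32,19],[33,2],[37,20],[38,2],[45,0],[46,5],[47,0]]
[[12,14],[22,18],[23,13],[32,19],[33,2],[37,20],[38,2],[45,0],[46,5],[47,0]]
[[12,14],[22,18],[23,13],[32,19],[33,2],[37,20],[38,2],[45,0],[46,5],[47,0]]
[[12,14],[22,18],[23,13],[32,19],[33,2],[37,20],[38,2],[45,0],[46,5],[47,0]]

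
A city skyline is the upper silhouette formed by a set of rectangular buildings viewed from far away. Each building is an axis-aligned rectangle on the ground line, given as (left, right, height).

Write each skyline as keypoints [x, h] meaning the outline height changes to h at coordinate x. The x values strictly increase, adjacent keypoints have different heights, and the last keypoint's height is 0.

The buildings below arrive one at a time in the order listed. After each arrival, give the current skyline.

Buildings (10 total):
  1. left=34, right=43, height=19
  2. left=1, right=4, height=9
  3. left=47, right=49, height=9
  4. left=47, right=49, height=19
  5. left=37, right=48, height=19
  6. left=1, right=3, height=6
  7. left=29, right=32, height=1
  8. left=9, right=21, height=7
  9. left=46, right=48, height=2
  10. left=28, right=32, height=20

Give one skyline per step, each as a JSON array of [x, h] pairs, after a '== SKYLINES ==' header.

== SKYLINES ==
[[34,19],[43,0]]
[[1,9],[4,0],[34,19],[43,0]]
[[1,9],[4,0],[34,19],[43,0],[47,9],[49,0]]
[[1,9],[4,0],[34,19],[43,0],[47,19],[49,0]]
[[1,9],[4,0],[34,19],[49,0]]
[[1,9],[4,0],[34,19],[49,0]]
[[1,9],[4,0],[29,1],[32,0],[34,19],[49,0]]
[[1,9],[4,0],[9,7],[21,0],[29,1],[32,0],[34,19],[49,0]]
[[1,9],[4,0],[9,7],[21,0],[29,1],[32,0],[34,19],[49,0]]
[[1,9],[4,0],[9,7],[21,0],[28,20],[32,0],[34,19],[49,0]]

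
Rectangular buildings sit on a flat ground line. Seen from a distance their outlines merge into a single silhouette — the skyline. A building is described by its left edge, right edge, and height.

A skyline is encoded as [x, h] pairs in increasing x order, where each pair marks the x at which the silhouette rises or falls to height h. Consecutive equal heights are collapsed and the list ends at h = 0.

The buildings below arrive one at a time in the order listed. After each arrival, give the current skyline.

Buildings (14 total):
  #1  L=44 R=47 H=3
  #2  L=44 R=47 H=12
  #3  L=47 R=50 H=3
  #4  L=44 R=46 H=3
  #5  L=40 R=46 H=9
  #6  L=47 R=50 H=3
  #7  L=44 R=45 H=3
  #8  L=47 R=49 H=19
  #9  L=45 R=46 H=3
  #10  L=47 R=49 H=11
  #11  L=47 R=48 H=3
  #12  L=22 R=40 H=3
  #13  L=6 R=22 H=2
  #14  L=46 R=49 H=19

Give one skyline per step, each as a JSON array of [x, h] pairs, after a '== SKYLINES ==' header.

== SKYLINES ==
[[44,3],[47,0]]
[[44,12],[47,0]]
[[44,12],[47,3],[50,0]]
[[44,12],[47,3],[50,0]]
[[40,9],[44,12],[47,3],[50,0]]
[[40,9],[44,12],[47,3],[50,0]]
[[40,9],[44,12],[47,3],[50,0]]
[[40,9],[44,12],[47,19],[49,3],[50,0]]
[[40,9],[44,12],[47,19],[49,3],[50,0]]
[[40,9],[44,12],[47,19],[49,3],[50,0]]
[[40,9],[44,12],[47,19],[49,3],[50,0]]
[[22,3],[40,9],[44,12],[47,19],[49,3],[50,0]]
[[6,2],[22,3],[40,9],[44,12],[47,19],[49,3],[50,0]]
[[6,2],[22,3],[40,9],[44,12],[46,19],[49,3],[50,0]]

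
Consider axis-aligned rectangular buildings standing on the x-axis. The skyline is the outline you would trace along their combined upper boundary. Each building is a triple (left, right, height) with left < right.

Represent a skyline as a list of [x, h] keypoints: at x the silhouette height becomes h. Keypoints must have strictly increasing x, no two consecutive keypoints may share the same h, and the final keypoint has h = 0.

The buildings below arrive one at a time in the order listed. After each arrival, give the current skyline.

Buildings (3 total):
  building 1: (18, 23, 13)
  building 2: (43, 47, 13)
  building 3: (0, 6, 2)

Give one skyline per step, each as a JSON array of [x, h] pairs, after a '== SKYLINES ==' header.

== SKYLINES ==
[[18,13],[23,0]]
[[18,13],[23,0],[43,13],[47,0]]
[[0,2],[6,0],[18,13],[23,0],[43,13],[47,0]]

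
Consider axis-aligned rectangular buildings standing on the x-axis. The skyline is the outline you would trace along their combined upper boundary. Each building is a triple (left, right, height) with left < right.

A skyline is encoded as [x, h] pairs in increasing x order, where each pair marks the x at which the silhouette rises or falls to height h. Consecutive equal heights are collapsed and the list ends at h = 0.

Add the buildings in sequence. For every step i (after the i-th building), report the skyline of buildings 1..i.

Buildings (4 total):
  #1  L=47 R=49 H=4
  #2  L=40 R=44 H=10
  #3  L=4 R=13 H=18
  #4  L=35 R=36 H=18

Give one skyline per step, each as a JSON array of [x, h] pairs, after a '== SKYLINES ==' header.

== SKYLINES ==
[[47,4],[49,0]]
[[40,10],[44,0],[47,4],[49,0]]
[[4,18],[13,0],[40,10],[44,0],[47,4],[49,0]]
[[4,18],[13,0],[35,18],[36,0],[40,10],[44,0],[47,4],[49,0]]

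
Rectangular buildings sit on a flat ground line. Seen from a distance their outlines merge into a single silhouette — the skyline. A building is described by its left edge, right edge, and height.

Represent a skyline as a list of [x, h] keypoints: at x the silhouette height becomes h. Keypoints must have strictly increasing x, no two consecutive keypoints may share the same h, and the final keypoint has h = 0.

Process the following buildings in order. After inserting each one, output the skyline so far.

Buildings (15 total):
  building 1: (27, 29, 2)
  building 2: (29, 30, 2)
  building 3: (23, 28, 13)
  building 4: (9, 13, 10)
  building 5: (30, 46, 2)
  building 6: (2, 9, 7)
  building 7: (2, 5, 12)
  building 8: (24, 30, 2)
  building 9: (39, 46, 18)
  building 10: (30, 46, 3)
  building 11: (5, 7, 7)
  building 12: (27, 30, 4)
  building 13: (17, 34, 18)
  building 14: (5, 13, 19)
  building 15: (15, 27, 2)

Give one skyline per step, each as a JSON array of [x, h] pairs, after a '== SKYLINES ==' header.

== SKYLINES ==
[[27,2],[29,0]]
[[27,2],[30,0]]
[[23,13],[28,2],[30,0]]
[[9,10],[13,0],[23,13],[28,2],[30,0]]
[[9,10],[13,0],[23,13],[28,2],[46,0]]
[[2,7],[9,10],[13,0],[23,13],[28,2],[46,0]]
[[2,12],[5,7],[9,10],[13,0],[23,13],[28,2],[46,0]]
[[2,12],[5,7],[9,10],[13,0],[23,13],[28,2],[46,0]]
[[2,12],[5,7],[9,10],[13,0],[23,13],[28,2],[39,18],[46,0]]
[[2,12],[5,7],[9,10],[13,0],[23,13],[28,2],[30,3],[39,18],[46,0]]
[[2,12],[5,7],[9,10],[13,0],[23,13],[28,2],[30,3],[39,18],[46,0]]
[[2,12],[5,7],[9,10],[13,0],[23,13],[28,4],[30,3],[39,18],[46,0]]
[[2,12],[5,7],[9,10],[13,0],[17,18],[34,3],[39,18],[46,0]]
[[2,12],[5,19],[13,0],[17,18],[34,3],[39,18],[46,0]]
[[2,12],[5,19],[13,0],[15,2],[17,18],[34,3],[39,18],[46,0]]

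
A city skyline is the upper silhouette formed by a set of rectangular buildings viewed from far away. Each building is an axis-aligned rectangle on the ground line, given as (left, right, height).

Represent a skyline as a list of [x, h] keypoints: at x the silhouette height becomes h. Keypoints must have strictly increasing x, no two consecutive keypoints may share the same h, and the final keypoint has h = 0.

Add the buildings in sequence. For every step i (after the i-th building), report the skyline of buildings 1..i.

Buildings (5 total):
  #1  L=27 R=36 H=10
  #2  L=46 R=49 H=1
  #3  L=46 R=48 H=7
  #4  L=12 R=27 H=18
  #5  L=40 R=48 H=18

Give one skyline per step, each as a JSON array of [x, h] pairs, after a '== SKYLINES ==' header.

== SKYLINES ==
[[27,10],[36,0]]
[[27,10],[36,0],[46,1],[49,0]]
[[27,10],[36,0],[46,7],[48,1],[49,0]]
[[12,18],[27,10],[36,0],[46,7],[48,1],[49,0]]
[[12,18],[27,10],[36,0],[40,18],[48,1],[49,0]]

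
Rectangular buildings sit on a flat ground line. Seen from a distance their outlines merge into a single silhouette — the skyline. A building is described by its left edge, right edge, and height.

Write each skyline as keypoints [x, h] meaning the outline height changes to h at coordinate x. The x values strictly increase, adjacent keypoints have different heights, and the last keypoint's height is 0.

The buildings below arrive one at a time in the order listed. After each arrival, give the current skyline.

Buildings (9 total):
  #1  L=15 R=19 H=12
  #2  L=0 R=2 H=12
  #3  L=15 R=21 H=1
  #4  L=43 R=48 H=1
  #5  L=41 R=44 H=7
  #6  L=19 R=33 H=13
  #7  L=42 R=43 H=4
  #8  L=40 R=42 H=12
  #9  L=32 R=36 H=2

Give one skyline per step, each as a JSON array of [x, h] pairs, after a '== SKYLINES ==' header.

== SKYLINES ==
[[15,12],[19,0]]
[[0,12],[2,0],[15,12],[19,0]]
[[0,12],[2,0],[15,12],[19,1],[21,0]]
[[0,12],[2,0],[15,12],[19,1],[21,0],[43,1],[48,0]]
[[0,12],[2,0],[15,12],[19,1],[21,0],[41,7],[44,1],[48,0]]
[[0,12],[2,0],[15,12],[19,13],[33,0],[41,7],[44,1],[48,0]]
[[0,12],[2,0],[15,12],[19,13],[33,0],[41,7],[44,1],[48,0]]
[[0,12],[2,0],[15,12],[19,13],[33,0],[40,12],[42,7],[44,1],[48,0]]
[[0,12],[2,0],[15,12],[19,13],[33,2],[36,0],[40,12],[42,7],[44,1],[48,0]]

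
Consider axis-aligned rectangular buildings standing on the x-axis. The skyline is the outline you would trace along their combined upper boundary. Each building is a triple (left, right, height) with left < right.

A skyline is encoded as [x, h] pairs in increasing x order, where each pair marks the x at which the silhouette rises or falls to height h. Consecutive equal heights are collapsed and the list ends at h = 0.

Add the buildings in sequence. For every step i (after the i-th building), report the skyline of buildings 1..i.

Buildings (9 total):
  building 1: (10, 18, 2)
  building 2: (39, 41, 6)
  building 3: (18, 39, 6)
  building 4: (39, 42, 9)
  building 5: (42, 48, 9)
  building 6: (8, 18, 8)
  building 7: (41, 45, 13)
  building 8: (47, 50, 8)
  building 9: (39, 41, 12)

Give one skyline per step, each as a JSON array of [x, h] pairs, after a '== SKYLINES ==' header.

== SKYLINES ==
[[10,2],[18,0]]
[[10,2],[18,0],[39,6],[41,0]]
[[10,2],[18,6],[41,0]]
[[10,2],[18,6],[39,9],[42,0]]
[[10,2],[18,6],[39,9],[48,0]]
[[8,8],[18,6],[39,9],[48,0]]
[[8,8],[18,6],[39,9],[41,13],[45,9],[48,0]]
[[8,8],[18,6],[39,9],[41,13],[45,9],[48,8],[50,0]]
[[8,8],[18,6],[39,12],[41,13],[45,9],[48,8],[50,0]]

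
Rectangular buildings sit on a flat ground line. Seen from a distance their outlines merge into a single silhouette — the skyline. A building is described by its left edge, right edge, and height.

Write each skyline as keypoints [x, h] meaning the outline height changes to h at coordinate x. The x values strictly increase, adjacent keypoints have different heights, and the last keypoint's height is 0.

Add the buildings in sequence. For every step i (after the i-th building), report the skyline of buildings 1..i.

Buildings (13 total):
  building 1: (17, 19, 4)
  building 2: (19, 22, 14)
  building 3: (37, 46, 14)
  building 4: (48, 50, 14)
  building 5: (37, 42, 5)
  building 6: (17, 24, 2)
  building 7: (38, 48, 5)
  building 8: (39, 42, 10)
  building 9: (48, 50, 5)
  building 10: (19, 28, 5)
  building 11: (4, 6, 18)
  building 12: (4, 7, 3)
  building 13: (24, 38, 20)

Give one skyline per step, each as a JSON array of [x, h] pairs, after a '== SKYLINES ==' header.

== SKYLINES ==
[[17,4],[19,0]]
[[17,4],[19,14],[22,0]]
[[17,4],[19,14],[22,0],[37,14],[46,0]]
[[17,4],[19,14],[22,0],[37,14],[46,0],[48,14],[50,0]]
[[17,4],[19,14],[22,0],[37,14],[46,0],[48,14],[50,0]]
[[17,4],[19,14],[22,2],[24,0],[37,14],[46,0],[48,14],[50,0]]
[[17,4],[19,14],[22,2],[24,0],[37,14],[46,5],[48,14],[50,0]]
[[17,4],[19,14],[22,2],[24,0],[37,14],[46,5],[48,14],[50,0]]
[[17,4],[19,14],[22,2],[24,0],[37,14],[46,5],[48,14],[50,0]]
[[17,4],[19,14],[22,5],[28,0],[37,14],[46,5],[48,14],[50,0]]
[[4,18],[6,0],[17,4],[19,14],[22,5],[28,0],[37,14],[46,5],[48,14],[50,0]]
[[4,18],[6,3],[7,0],[17,4],[19,14],[22,5],[28,0],[37,14],[46,5],[48,14],[50,0]]
[[4,18],[6,3],[7,0],[17,4],[19,14],[22,5],[24,20],[38,14],[46,5],[48,14],[50,0]]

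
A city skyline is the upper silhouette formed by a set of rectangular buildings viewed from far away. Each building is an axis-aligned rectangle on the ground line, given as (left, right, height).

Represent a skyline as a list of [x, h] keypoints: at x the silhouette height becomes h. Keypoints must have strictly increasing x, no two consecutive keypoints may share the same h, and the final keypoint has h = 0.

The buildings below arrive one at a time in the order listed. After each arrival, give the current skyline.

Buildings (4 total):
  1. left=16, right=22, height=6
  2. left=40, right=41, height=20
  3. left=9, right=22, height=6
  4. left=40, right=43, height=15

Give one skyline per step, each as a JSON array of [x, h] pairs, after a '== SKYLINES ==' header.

== SKYLINES ==
[[16,6],[22,0]]
[[16,6],[22,0],[40,20],[41,0]]
[[9,6],[22,0],[40,20],[41,0]]
[[9,6],[22,0],[40,20],[41,15],[43,0]]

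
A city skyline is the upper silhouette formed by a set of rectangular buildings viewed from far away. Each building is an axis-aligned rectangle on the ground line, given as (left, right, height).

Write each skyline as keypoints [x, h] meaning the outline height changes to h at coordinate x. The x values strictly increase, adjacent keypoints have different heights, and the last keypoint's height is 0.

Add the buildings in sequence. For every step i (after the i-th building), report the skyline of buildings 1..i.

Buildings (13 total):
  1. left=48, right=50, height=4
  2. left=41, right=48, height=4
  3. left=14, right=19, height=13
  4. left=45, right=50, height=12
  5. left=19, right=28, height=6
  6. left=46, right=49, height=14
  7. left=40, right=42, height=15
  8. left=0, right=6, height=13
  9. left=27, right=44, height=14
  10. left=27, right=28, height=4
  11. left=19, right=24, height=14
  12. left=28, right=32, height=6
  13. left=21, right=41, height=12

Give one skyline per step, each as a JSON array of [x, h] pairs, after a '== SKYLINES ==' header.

== SKYLINES ==
[[48,4],[50,0]]
[[41,4],[50,0]]
[[14,13],[19,0],[41,4],[50,0]]
[[14,13],[19,0],[41,4],[45,12],[50,0]]
[[14,13],[19,6],[28,0],[41,4],[45,12],[50,0]]
[[14,13],[19,6],[28,0],[41,4],[45,12],[46,14],[49,12],[50,0]]
[[14,13],[19,6],[28,0],[40,15],[42,4],[45,12],[46,14],[49,12],[50,0]]
[[0,13],[6,0],[14,13],[19,6],[28,0],[40,15],[42,4],[45,12],[46,14],[49,12],[50,0]]
[[0,13],[6,0],[14,13],[19,6],[27,14],[40,15],[42,14],[44,4],[45,12],[46,14],[49,12],[50,0]]
[[0,13],[6,0],[14,13],[19,6],[27,14],[40,15],[42,14],[44,4],[45,12],[46,14],[49,12],[50,0]]
[[0,13],[6,0],[14,13],[19,14],[24,6],[27,14],[40,15],[42,14],[44,4],[45,12],[46,14],[49,12],[50,0]]
[[0,13],[6,0],[14,13],[19,14],[24,6],[27,14],[40,15],[42,14],[44,4],[45,12],[46,14],[49,12],[50,0]]
[[0,13],[6,0],[14,13],[19,14],[24,12],[27,14],[40,15],[42,14],[44,4],[45,12],[46,14],[49,12],[50,0]]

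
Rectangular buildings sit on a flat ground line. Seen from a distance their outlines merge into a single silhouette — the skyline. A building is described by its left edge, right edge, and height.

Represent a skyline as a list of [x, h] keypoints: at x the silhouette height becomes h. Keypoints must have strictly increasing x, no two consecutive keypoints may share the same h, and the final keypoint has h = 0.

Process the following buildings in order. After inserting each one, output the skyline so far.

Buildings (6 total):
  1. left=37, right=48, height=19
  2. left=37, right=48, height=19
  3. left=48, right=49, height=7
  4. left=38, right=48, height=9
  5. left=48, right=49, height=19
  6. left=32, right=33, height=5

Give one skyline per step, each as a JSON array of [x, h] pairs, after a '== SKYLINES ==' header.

== SKYLINES ==
[[37,19],[48,0]]
[[37,19],[48,0]]
[[37,19],[48,7],[49,0]]
[[37,19],[48,7],[49,0]]
[[37,19],[49,0]]
[[32,5],[33,0],[37,19],[49,0]]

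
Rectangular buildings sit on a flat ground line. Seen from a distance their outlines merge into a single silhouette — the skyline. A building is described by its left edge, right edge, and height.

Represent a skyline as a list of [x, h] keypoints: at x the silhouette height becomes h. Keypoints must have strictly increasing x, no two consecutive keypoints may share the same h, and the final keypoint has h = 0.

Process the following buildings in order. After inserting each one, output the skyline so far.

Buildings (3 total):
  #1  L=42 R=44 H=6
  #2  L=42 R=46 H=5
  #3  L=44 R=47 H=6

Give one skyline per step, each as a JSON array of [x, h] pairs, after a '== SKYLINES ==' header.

== SKYLINES ==
[[42,6],[44,0]]
[[42,6],[44,5],[46,0]]
[[42,6],[47,0]]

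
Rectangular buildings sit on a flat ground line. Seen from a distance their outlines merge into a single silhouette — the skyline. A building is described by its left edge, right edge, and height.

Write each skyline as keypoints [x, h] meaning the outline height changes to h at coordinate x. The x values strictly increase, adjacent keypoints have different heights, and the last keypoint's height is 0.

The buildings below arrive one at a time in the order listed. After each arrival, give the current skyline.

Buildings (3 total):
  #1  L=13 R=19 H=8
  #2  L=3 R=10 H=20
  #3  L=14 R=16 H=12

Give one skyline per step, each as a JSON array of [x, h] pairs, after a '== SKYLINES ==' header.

== SKYLINES ==
[[13,8],[19,0]]
[[3,20],[10,0],[13,8],[19,0]]
[[3,20],[10,0],[13,8],[14,12],[16,8],[19,0]]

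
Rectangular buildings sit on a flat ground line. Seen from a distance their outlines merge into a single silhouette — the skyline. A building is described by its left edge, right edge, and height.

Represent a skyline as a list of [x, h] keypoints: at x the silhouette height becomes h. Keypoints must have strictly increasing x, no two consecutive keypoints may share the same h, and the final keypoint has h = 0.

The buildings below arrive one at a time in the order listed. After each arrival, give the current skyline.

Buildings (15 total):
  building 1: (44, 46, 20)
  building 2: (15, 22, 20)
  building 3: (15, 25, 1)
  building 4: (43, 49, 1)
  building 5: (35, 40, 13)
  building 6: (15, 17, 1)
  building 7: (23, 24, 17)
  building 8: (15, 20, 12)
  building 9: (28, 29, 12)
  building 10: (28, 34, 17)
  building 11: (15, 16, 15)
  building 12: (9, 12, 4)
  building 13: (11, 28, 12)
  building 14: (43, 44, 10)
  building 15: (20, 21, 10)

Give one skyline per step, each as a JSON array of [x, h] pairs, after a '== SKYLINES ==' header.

== SKYLINES ==
[[44,20],[46,0]]
[[15,20],[22,0],[44,20],[46,0]]
[[15,20],[22,1],[25,0],[44,20],[46,0]]
[[15,20],[22,1],[25,0],[43,1],[44,20],[46,1],[49,0]]
[[15,20],[22,1],[25,0],[35,13],[40,0],[43,1],[44,20],[46,1],[49,0]]
[[15,20],[22,1],[25,0],[35,13],[40,0],[43,1],[44,20],[46,1],[49,0]]
[[15,20],[22,1],[23,17],[24,1],[25,0],[35,13],[40,0],[43,1],[44,20],[46,1],[49,0]]
[[15,20],[22,1],[23,17],[24,1],[25,0],[35,13],[40,0],[43,1],[44,20],[46,1],[49,0]]
[[15,20],[22,1],[23,17],[24,1],[25,0],[28,12],[29,0],[35,13],[40,0],[43,1],[44,20],[46,1],[49,0]]
[[15,20],[22,1],[23,17],[24,1],[25,0],[28,17],[34,0],[35,13],[40,0],[43,1],[44,20],[46,1],[49,0]]
[[15,20],[22,1],[23,17],[24,1],[25,0],[28,17],[34,0],[35,13],[40,0],[43,1],[44,20],[46,1],[49,0]]
[[9,4],[12,0],[15,20],[22,1],[23,17],[24,1],[25,0],[28,17],[34,0],[35,13],[40,0],[43,1],[44,20],[46,1],[49,0]]
[[9,4],[11,12],[15,20],[22,12],[23,17],[24,12],[28,17],[34,0],[35,13],[40,0],[43,1],[44,20],[46,1],[49,0]]
[[9,4],[11,12],[15,20],[22,12],[23,17],[24,12],[28,17],[34,0],[35,13],[40,0],[43,10],[44,20],[46,1],[49,0]]
[[9,4],[11,12],[15,20],[22,12],[23,17],[24,12],[28,17],[34,0],[35,13],[40,0],[43,10],[44,20],[46,1],[49,0]]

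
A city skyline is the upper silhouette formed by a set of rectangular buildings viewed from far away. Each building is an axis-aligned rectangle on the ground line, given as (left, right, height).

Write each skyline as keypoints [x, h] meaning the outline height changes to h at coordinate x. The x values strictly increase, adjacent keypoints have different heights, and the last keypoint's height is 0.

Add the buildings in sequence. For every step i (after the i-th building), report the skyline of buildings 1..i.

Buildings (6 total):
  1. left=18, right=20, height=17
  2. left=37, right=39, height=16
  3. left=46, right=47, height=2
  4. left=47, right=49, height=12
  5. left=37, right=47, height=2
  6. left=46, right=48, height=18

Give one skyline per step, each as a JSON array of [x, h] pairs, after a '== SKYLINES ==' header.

== SKYLINES ==
[[18,17],[20,0]]
[[18,17],[20,0],[37,16],[39,0]]
[[18,17],[20,0],[37,16],[39,0],[46,2],[47,0]]
[[18,17],[20,0],[37,16],[39,0],[46,2],[47,12],[49,0]]
[[18,17],[20,0],[37,16],[39,2],[47,12],[49,0]]
[[18,17],[20,0],[37,16],[39,2],[46,18],[48,12],[49,0]]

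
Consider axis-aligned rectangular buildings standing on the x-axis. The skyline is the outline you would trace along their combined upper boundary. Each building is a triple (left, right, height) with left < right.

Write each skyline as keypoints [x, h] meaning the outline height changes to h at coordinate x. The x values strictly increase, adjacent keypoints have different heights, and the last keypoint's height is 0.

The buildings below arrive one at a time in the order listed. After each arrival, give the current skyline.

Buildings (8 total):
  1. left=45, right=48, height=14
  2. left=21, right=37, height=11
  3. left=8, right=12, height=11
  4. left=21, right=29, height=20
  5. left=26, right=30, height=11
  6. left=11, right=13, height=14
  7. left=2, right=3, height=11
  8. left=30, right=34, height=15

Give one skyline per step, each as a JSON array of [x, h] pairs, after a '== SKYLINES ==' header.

== SKYLINES ==
[[45,14],[48,0]]
[[21,11],[37,0],[45,14],[48,0]]
[[8,11],[12,0],[21,11],[37,0],[45,14],[48,0]]
[[8,11],[12,0],[21,20],[29,11],[37,0],[45,14],[48,0]]
[[8,11],[12,0],[21,20],[29,11],[37,0],[45,14],[48,0]]
[[8,11],[11,14],[13,0],[21,20],[29,11],[37,0],[45,14],[48,0]]
[[2,11],[3,0],[8,11],[11,14],[13,0],[21,20],[29,11],[37,0],[45,14],[48,0]]
[[2,11],[3,0],[8,11],[11,14],[13,0],[21,20],[29,11],[30,15],[34,11],[37,0],[45,14],[48,0]]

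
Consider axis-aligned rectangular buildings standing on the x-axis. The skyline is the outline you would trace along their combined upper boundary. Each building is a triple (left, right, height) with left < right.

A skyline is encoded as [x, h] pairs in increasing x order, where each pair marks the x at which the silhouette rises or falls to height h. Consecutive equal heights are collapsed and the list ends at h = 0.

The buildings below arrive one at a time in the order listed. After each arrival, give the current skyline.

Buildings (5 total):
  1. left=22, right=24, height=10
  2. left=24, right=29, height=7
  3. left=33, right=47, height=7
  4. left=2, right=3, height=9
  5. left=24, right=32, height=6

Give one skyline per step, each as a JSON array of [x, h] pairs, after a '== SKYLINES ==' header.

== SKYLINES ==
[[22,10],[24,0]]
[[22,10],[24,7],[29,0]]
[[22,10],[24,7],[29,0],[33,7],[47,0]]
[[2,9],[3,0],[22,10],[24,7],[29,0],[33,7],[47,0]]
[[2,9],[3,0],[22,10],[24,7],[29,6],[32,0],[33,7],[47,0]]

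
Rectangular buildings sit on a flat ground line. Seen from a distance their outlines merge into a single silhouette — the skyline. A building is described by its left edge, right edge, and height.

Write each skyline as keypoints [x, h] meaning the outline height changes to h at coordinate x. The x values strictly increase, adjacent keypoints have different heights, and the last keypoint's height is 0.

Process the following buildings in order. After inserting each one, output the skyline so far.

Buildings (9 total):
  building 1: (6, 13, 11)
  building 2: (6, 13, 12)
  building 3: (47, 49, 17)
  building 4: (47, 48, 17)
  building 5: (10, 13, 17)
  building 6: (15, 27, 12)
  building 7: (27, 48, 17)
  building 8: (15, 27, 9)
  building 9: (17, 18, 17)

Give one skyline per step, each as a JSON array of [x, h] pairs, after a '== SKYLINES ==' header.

== SKYLINES ==
[[6,11],[13,0]]
[[6,12],[13,0]]
[[6,12],[13,0],[47,17],[49,0]]
[[6,12],[13,0],[47,17],[49,0]]
[[6,12],[10,17],[13,0],[47,17],[49,0]]
[[6,12],[10,17],[13,0],[15,12],[27,0],[47,17],[49,0]]
[[6,12],[10,17],[13,0],[15,12],[27,17],[49,0]]
[[6,12],[10,17],[13,0],[15,12],[27,17],[49,0]]
[[6,12],[10,17],[13,0],[15,12],[17,17],[18,12],[27,17],[49,0]]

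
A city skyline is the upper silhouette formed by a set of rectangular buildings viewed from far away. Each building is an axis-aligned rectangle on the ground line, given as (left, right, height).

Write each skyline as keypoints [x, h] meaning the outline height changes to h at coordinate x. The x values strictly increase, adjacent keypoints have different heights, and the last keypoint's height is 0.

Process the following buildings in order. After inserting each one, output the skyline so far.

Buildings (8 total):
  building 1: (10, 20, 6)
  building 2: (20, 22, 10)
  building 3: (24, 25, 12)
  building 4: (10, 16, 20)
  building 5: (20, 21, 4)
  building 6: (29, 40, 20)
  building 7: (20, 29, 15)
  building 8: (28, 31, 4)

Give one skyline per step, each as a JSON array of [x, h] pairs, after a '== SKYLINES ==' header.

== SKYLINES ==
[[10,6],[20,0]]
[[10,6],[20,10],[22,0]]
[[10,6],[20,10],[22,0],[24,12],[25,0]]
[[10,20],[16,6],[20,10],[22,0],[24,12],[25,0]]
[[10,20],[16,6],[20,10],[22,0],[24,12],[25,0]]
[[10,20],[16,6],[20,10],[22,0],[24,12],[25,0],[29,20],[40,0]]
[[10,20],[16,6],[20,15],[29,20],[40,0]]
[[10,20],[16,6],[20,15],[29,20],[40,0]]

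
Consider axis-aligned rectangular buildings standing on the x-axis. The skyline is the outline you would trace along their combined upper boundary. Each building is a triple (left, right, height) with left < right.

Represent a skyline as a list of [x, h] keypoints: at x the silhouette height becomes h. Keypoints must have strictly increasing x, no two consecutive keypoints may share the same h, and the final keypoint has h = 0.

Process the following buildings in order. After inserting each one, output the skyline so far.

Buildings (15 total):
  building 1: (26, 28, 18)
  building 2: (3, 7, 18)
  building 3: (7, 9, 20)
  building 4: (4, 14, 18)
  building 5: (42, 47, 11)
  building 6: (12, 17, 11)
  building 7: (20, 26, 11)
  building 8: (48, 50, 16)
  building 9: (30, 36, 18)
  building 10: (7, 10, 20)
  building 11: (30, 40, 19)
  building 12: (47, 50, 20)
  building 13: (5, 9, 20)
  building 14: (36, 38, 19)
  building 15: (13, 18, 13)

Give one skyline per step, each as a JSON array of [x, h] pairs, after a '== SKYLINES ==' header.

== SKYLINES ==
[[26,18],[28,0]]
[[3,18],[7,0],[26,18],[28,0]]
[[3,18],[7,20],[9,0],[26,18],[28,0]]
[[3,18],[7,20],[9,18],[14,0],[26,18],[28,0]]
[[3,18],[7,20],[9,18],[14,0],[26,18],[28,0],[42,11],[47,0]]
[[3,18],[7,20],[9,18],[14,11],[17,0],[26,18],[28,0],[42,11],[47,0]]
[[3,18],[7,20],[9,18],[14,11],[17,0],[20,11],[26,18],[28,0],[42,11],[47,0]]
[[3,18],[7,20],[9,18],[14,11],[17,0],[20,11],[26,18],[28,0],[42,11],[47,0],[48,16],[50,0]]
[[3,18],[7,20],[9,18],[14,11],[17,0],[20,11],[26,18],[28,0],[30,18],[36,0],[42,11],[47,0],[48,16],[50,0]]
[[3,18],[7,20],[10,18],[14,11],[17,0],[20,11],[26,18],[28,0],[30,18],[36,0],[42,11],[47,0],[48,16],[50,0]]
[[3,18],[7,20],[10,18],[14,11],[17,0],[20,11],[26,18],[28,0],[30,19],[40,0],[42,11],[47,0],[48,16],[50,0]]
[[3,18],[7,20],[10,18],[14,11],[17,0],[20,11],[26,18],[28,0],[30,19],[40,0],[42,11],[47,20],[50,0]]
[[3,18],[5,20],[10,18],[14,11],[17,0],[20,11],[26,18],[28,0],[30,19],[40,0],[42,11],[47,20],[50,0]]
[[3,18],[5,20],[10,18],[14,11],[17,0],[20,11],[26,18],[28,0],[30,19],[40,0],[42,11],[47,20],[50,0]]
[[3,18],[5,20],[10,18],[14,13],[18,0],[20,11],[26,18],[28,0],[30,19],[40,0],[42,11],[47,20],[50,0]]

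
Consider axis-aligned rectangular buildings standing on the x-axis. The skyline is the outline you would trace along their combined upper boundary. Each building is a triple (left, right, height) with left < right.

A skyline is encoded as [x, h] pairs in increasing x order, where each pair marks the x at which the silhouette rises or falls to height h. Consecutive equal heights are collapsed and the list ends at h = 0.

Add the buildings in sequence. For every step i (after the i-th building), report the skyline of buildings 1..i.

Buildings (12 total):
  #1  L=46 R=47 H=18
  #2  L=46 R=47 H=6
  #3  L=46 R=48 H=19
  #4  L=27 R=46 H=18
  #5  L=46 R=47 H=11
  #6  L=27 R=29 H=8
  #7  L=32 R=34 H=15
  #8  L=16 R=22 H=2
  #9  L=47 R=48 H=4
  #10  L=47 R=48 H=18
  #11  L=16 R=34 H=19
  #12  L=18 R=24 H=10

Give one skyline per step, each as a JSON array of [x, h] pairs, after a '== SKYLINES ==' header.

== SKYLINES ==
[[46,18],[47,0]]
[[46,18],[47,0]]
[[46,19],[48,0]]
[[27,18],[46,19],[48,0]]
[[27,18],[46,19],[48,0]]
[[27,18],[46,19],[48,0]]
[[27,18],[46,19],[48,0]]
[[16,2],[22,0],[27,18],[46,19],[48,0]]
[[16,2],[22,0],[27,18],[46,19],[48,0]]
[[16,2],[22,0],[27,18],[46,19],[48,0]]
[[16,19],[34,18],[46,19],[48,0]]
[[16,19],[34,18],[46,19],[48,0]]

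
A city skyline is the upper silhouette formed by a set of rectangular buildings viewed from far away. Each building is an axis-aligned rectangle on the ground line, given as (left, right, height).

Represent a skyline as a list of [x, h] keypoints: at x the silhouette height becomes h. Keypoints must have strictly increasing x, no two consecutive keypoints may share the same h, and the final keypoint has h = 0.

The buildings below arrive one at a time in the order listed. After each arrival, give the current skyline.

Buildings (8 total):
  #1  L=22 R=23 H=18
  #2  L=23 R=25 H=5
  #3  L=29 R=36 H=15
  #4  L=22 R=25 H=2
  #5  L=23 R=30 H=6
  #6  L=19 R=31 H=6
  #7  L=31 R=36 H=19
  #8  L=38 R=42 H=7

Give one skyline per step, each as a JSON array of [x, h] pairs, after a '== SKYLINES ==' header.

== SKYLINES ==
[[22,18],[23,0]]
[[22,18],[23,5],[25,0]]
[[22,18],[23,5],[25,0],[29,15],[36,0]]
[[22,18],[23,5],[25,0],[29,15],[36,0]]
[[22,18],[23,6],[29,15],[36,0]]
[[19,6],[22,18],[23,6],[29,15],[36,0]]
[[19,6],[22,18],[23,6],[29,15],[31,19],[36,0]]
[[19,6],[22,18],[23,6],[29,15],[31,19],[36,0],[38,7],[42,0]]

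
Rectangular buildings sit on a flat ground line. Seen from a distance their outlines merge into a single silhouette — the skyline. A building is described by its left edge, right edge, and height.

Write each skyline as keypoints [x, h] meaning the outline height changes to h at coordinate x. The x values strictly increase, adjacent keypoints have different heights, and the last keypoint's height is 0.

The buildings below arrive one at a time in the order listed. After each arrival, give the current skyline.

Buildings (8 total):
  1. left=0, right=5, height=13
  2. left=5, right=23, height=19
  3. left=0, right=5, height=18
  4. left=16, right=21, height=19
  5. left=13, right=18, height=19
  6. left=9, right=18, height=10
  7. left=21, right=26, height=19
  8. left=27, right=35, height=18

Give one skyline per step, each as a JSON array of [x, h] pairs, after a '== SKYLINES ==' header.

== SKYLINES ==
[[0,13],[5,0]]
[[0,13],[5,19],[23,0]]
[[0,18],[5,19],[23,0]]
[[0,18],[5,19],[23,0]]
[[0,18],[5,19],[23,0]]
[[0,18],[5,19],[23,0]]
[[0,18],[5,19],[26,0]]
[[0,18],[5,19],[26,0],[27,18],[35,0]]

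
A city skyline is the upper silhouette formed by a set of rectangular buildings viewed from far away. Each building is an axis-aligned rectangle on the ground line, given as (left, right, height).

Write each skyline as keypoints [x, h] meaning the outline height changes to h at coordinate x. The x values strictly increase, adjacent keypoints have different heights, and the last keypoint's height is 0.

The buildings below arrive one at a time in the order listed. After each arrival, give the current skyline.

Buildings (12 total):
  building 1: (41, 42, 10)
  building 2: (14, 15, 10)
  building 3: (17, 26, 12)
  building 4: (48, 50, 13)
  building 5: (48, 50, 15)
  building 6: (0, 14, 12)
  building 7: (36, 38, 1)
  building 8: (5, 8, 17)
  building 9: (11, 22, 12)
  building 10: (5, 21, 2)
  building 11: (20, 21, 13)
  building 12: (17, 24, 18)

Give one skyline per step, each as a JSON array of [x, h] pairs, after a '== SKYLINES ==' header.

== SKYLINES ==
[[41,10],[42,0]]
[[14,10],[15,0],[41,10],[42,0]]
[[14,10],[15,0],[17,12],[26,0],[41,10],[42,0]]
[[14,10],[15,0],[17,12],[26,0],[41,10],[42,0],[48,13],[50,0]]
[[14,10],[15,0],[17,12],[26,0],[41,10],[42,0],[48,15],[50,0]]
[[0,12],[14,10],[15,0],[17,12],[26,0],[41,10],[42,0],[48,15],[50,0]]
[[0,12],[14,10],[15,0],[17,12],[26,0],[36,1],[38,0],[41,10],[42,0],[48,15],[50,0]]
[[0,12],[5,17],[8,12],[14,10],[15,0],[17,12],[26,0],[36,1],[38,0],[41,10],[42,0],[48,15],[50,0]]
[[0,12],[5,17],[8,12],[26,0],[36,1],[38,0],[41,10],[42,0],[48,15],[50,0]]
[[0,12],[5,17],[8,12],[26,0],[36,1],[38,0],[41,10],[42,0],[48,15],[50,0]]
[[0,12],[5,17],[8,12],[20,13],[21,12],[26,0],[36,1],[38,0],[41,10],[42,0],[48,15],[50,0]]
[[0,12],[5,17],[8,12],[17,18],[24,12],[26,0],[36,1],[38,0],[41,10],[42,0],[48,15],[50,0]]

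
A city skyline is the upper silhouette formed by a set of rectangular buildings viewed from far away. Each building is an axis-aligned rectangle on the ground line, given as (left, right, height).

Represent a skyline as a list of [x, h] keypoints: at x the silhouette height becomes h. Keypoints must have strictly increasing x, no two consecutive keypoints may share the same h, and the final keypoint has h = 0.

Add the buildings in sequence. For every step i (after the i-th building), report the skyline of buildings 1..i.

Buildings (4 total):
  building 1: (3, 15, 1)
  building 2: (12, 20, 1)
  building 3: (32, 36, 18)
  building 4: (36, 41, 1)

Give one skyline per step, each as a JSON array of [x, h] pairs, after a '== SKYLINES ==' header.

== SKYLINES ==
[[3,1],[15,0]]
[[3,1],[20,0]]
[[3,1],[20,0],[32,18],[36,0]]
[[3,1],[20,0],[32,18],[36,1],[41,0]]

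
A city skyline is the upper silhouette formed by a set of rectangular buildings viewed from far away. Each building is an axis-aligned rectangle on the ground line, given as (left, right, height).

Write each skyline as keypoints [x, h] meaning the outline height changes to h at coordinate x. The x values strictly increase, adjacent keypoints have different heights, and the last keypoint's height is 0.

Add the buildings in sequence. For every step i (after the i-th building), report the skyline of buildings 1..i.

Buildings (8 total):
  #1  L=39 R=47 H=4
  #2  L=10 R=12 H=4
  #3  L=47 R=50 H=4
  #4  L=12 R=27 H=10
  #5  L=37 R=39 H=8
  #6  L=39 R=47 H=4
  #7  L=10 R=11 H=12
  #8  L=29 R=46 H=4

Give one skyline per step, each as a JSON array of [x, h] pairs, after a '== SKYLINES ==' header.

== SKYLINES ==
[[39,4],[47,0]]
[[10,4],[12,0],[39,4],[47,0]]
[[10,4],[12,0],[39,4],[50,0]]
[[10,4],[12,10],[27,0],[39,4],[50,0]]
[[10,4],[12,10],[27,0],[37,8],[39,4],[50,0]]
[[10,4],[12,10],[27,0],[37,8],[39,4],[50,0]]
[[10,12],[11,4],[12,10],[27,0],[37,8],[39,4],[50,0]]
[[10,12],[11,4],[12,10],[27,0],[29,4],[37,8],[39,4],[50,0]]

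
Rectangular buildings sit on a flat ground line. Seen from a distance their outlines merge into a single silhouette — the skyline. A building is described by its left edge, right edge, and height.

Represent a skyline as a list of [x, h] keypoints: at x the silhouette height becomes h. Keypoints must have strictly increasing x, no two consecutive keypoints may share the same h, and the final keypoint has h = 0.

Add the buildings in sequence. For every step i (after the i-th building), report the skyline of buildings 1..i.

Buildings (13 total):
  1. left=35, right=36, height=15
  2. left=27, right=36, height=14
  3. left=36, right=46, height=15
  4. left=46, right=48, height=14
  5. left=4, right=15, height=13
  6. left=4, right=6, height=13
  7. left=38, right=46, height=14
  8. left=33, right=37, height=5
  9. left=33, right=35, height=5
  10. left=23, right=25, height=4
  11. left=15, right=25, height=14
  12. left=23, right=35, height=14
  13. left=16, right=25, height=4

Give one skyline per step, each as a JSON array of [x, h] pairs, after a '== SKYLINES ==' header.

== SKYLINES ==
[[35,15],[36,0]]
[[27,14],[35,15],[36,0]]
[[27,14],[35,15],[46,0]]
[[27,14],[35,15],[46,14],[48,0]]
[[4,13],[15,0],[27,14],[35,15],[46,14],[48,0]]
[[4,13],[15,0],[27,14],[35,15],[46,14],[48,0]]
[[4,13],[15,0],[27,14],[35,15],[46,14],[48,0]]
[[4,13],[15,0],[27,14],[35,15],[46,14],[48,0]]
[[4,13],[15,0],[27,14],[35,15],[46,14],[48,0]]
[[4,13],[15,0],[23,4],[25,0],[27,14],[35,15],[46,14],[48,0]]
[[4,13],[15,14],[25,0],[27,14],[35,15],[46,14],[48,0]]
[[4,13],[15,14],[35,15],[46,14],[48,0]]
[[4,13],[15,14],[35,15],[46,14],[48,0]]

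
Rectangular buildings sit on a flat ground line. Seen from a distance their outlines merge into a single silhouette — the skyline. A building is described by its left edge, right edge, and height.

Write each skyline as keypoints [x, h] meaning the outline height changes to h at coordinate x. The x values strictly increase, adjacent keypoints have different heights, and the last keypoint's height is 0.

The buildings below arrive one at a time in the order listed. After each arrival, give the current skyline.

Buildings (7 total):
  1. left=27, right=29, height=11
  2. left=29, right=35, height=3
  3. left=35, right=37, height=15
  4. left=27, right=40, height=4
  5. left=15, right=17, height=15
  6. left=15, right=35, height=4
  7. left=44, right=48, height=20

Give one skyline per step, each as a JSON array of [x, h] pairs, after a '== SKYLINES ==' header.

== SKYLINES ==
[[27,11],[29,0]]
[[27,11],[29,3],[35,0]]
[[27,11],[29,3],[35,15],[37,0]]
[[27,11],[29,4],[35,15],[37,4],[40,0]]
[[15,15],[17,0],[27,11],[29,4],[35,15],[37,4],[40,0]]
[[15,15],[17,4],[27,11],[29,4],[35,15],[37,4],[40,0]]
[[15,15],[17,4],[27,11],[29,4],[35,15],[37,4],[40,0],[44,20],[48,0]]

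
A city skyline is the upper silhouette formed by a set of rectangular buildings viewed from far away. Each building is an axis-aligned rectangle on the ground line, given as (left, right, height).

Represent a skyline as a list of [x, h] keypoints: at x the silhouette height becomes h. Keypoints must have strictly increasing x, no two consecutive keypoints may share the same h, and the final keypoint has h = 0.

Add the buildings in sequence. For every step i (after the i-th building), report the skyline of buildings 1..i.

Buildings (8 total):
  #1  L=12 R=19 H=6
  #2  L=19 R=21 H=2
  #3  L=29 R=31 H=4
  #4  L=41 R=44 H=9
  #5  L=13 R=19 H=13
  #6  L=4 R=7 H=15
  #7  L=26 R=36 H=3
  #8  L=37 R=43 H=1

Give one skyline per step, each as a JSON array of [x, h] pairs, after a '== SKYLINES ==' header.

== SKYLINES ==
[[12,6],[19,0]]
[[12,6],[19,2],[21,0]]
[[12,6],[19,2],[21,0],[29,4],[31,0]]
[[12,6],[19,2],[21,0],[29,4],[31,0],[41,9],[44,0]]
[[12,6],[13,13],[19,2],[21,0],[29,4],[31,0],[41,9],[44,0]]
[[4,15],[7,0],[12,6],[13,13],[19,2],[21,0],[29,4],[31,0],[41,9],[44,0]]
[[4,15],[7,0],[12,6],[13,13],[19,2],[21,0],[26,3],[29,4],[31,3],[36,0],[41,9],[44,0]]
[[4,15],[7,0],[12,6],[13,13],[19,2],[21,0],[26,3],[29,4],[31,3],[36,0],[37,1],[41,9],[44,0]]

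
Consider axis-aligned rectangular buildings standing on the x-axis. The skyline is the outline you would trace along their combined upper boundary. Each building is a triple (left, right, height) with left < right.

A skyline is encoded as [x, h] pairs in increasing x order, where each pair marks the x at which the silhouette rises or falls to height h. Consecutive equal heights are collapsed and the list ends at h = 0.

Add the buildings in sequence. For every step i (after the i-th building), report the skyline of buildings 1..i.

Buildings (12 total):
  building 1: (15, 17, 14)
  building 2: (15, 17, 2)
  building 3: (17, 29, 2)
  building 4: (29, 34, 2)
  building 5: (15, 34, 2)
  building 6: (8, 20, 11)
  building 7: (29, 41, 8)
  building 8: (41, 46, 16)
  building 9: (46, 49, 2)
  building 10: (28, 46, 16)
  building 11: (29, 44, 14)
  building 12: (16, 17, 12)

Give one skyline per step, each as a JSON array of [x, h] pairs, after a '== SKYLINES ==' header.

== SKYLINES ==
[[15,14],[17,0]]
[[15,14],[17,0]]
[[15,14],[17,2],[29,0]]
[[15,14],[17,2],[34,0]]
[[15,14],[17,2],[34,0]]
[[8,11],[15,14],[17,11],[20,2],[34,0]]
[[8,11],[15,14],[17,11],[20,2],[29,8],[41,0]]
[[8,11],[15,14],[17,11],[20,2],[29,8],[41,16],[46,0]]
[[8,11],[15,14],[17,11],[20,2],[29,8],[41,16],[46,2],[49,0]]
[[8,11],[15,14],[17,11],[20,2],[28,16],[46,2],[49,0]]
[[8,11],[15,14],[17,11],[20,2],[28,16],[46,2],[49,0]]
[[8,11],[15,14],[17,11],[20,2],[28,16],[46,2],[49,0]]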